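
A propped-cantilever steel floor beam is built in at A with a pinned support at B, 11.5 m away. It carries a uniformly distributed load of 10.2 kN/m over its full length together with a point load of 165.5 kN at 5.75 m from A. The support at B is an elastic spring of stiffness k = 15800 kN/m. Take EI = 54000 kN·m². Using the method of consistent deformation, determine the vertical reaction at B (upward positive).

R_B = 95.07 kN

Take the reaction at B as the redundant and release it; the primary structure is a cantilever fixed at A.
Deflection at B on the released cantilever, summing each load's contribution:
  UDL 10.2: wL⁴/(8EI) = 22300/EI
  point load 165.5 at a = 5.75: Pa²(3L − a)/(6EI) = 26219/EI
  δ_0 = 48519/EI
Flexibility coefficient — unit upward force at B: δ_{BB} = L³/(3EI) = 507/EI.
With EI = 54000 kN·m²: δ_0 = 0.8985 m and δ_{BB} = 0.009388 m/kN.
Compatibility — the spring shortens by R_B/k under the reaction it provides: δ_0 − R_B·δ_{BB} = R_B/k. With 1/k = 0.000063 m/kN, R_B = δ_0 / (δ_{BB} + 1/k) = 0.8985 / (0.009388 + 0.000063) = 95.07 kN.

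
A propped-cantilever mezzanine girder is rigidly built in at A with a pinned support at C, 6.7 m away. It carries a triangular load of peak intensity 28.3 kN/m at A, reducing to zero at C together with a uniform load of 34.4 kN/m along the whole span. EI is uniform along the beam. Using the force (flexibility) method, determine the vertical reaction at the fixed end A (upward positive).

R_A = 219.9 kN

Take the reaction at C as the redundant and release it; the primary structure is a cantilever fixed at A.
Deflection at C on the released cantilever, summing each load's contribution:
  triangular load, peak 28.3 at the fixed end: w₀L⁴/(30EI) = 1901/EI
  UDL 34.4: wL⁴/(8EI) = 8665/EI
  δ_0 = 10566/EI
Flexibility coefficient — unit upward force at C: δ_{CC} = L³/(3EI) = 100.3/EI.
The prop prevents deflection at C: R_C = δ_0/δ_{CC} = 10566/100.3 = 105.4 kN.
Vertical equilibrium: R_A = ΣP − R_C = 325.3 − 105.4 = 219.9 kN.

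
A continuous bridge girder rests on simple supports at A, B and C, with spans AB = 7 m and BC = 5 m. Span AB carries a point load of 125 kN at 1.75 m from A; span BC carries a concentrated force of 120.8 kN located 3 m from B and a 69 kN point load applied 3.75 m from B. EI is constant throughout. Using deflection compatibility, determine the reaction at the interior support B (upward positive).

Release continuity at B by inserting a hinge; the redundant is the internal moment M_B. The primary structure is two simply-supported spans AB and BC.
End slopes at the hinge B, treating each span as simply supported:
  span AB: point load 125 at a = 1.75: Pab(L + a)/(6LEI) = 239.3/EI
  span BC: point load 120.8 at a = 3: Pab(L + b)/(6LEI) = 169.1/EI
  span BC: point load 69 at a = 3.75: Pab(L + b)/(6LEI) = 67.38/EI
  relative rotation θ_0 = (239.3 + 236.5)/EI = 475.8/EI
A unit hogging moment at B produces rotation L₁/(3EI) + L₂/(3EI) = 4/EI.
Slope continuity at B: θ_0 = M_B·4/EI, so M_B = 475.8/4 = 118.9 kN·m (hogging).
Span AB, ΣM about A with M_B applied at B: R_B^{AB}·7 = 218.8 + 118.9, so R_B^{AB} = 48.24 kN and R_A = 125 − 48.24 = 76.76 kN.
Span BC, ΣM about C: R_B^{BC}·5 = 327.9 + 118.9, so R_B^{BC} = 89.36 kN and R_C = 189.8 − 89.36 = 100.4 kN.
R_B = 48.24 + 89.36 = 137.6 kN.

R_B = 137.6 kN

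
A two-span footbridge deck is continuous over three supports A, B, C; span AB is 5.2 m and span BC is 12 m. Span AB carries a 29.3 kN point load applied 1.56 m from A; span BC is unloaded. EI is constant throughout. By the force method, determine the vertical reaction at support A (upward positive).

Insert a hinge at B; M_B is the redundant, and each span becomes simply supported.
Rotations at B on the released spans (each span's end-slope, ×1/EI):
  span AB: point load 29.3 at a = 1.56: Pab(L + a)/(6LEI) = 36.05/EI
  relative rotation θ_0 = (36.05 + 0)/EI = 36.05/EI
A unit hogging moment at B produces rotation L₁/(3EI) + L₂/(3EI) = 5.733/EI.
Compatibility: M_B·(L₁+L₂)/(3EI) = θ_0, giving M_B = 6.288 kN·m (hogging).
Span AB, ΣM about A with M_B applied at B: R_B^{AB}·5.2 = 45.71 + 6.288, so R_B^{AB} = 9.999 kN and R_A = 29.3 − 9.999 = 19.3 kN.

R_A = 19.3 kN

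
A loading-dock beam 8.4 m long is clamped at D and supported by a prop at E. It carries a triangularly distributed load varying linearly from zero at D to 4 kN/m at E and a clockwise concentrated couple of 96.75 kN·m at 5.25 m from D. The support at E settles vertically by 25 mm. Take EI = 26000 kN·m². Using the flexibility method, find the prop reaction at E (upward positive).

R_E = 20.8 kN

Remove the prop at E; the released (primary) structure is a cantilever built in at D.
Primary-structure tip deflection at E by superposition:
  triangular load, peak 4 at the free end: 11w₀L⁴/(120EI) = 1826/EI
  clockwise couple 96.75 at a = 5.25: M₀a(2L − a)/(2EI) = 2933/EI
  δ_0 = 4759/EI
Flexibility coefficient — unit upward force at E: δ_{EE} = L³/(3EI) = 197.6/EI.
With EI = 26000 kN·m²: δ_0 = 0.18303 m and δ_{EE} = 0.007599 m/kN.
Compatibility — the beam at E must follow the support down by 0.025 m: δ_0 − R_E·δ_{EE} = 0.025, so R_E = (0.18303 − 0.025)/0.007599 = 20.8 kN.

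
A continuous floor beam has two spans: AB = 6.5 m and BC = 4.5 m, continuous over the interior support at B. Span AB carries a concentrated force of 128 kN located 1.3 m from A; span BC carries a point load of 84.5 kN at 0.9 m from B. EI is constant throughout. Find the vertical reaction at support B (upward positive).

Release continuity at B by inserting a hinge; the redundant is the internal moment M_B. The primary structure is two simply-supported spans AB and BC.
Discontinuity in slope at B on the released structure — sum the simple-span end rotations:
  span AB: point load 128 at a = 1.3: Pab(L + a)/(6LEI) = 173.1/EI
  span BC: point load 84.5 at a = 0.9: Pab(L + b)/(6LEI) = 82.13/EI
  relative rotation θ_0 = (173.1 + 82.13)/EI = 255.2/EI
A unit hogging moment at B produces rotation L₁/(3EI) + L₂/(3EI) = 3.667/EI.
Slope continuity at B: θ_0 = M_B·3.667/EI, so M_B = 255.2/3.667 = 69.6 kN·m (hogging).
Span AB, ΣM about A with M_B applied at B: R_B^{AB}·6.5 = 166.4 + 69.6, so R_B^{AB} = 36.31 kN and R_A = 128 − 36.31 = 91.69 kN.
Span BC, ΣM about C: R_B^{BC}·4.5 = 304.2 + 69.6, so R_B^{BC} = 83.07 kN and R_C = 84.5 − 83.07 = 1.434 kN.
R_B = 36.31 + 83.07 = 119.4 kN.

R_B = 119.4 kN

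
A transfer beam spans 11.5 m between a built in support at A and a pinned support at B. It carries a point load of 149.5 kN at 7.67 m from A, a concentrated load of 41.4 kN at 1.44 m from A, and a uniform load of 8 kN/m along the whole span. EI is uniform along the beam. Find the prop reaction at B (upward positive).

R_B = 113 kN

Remove the prop at B; the released (primary) structure is a cantilever built in at A.
Free-end deflection of the primary structure under the applied loading (downward +):
  point load 149.5 at a = 7.67: Pa²(3L − a)/(6EI) = 39328/EI
  point load 41.4 at a = 1.44: Pa²(3L − a)/(6EI) = 473/EI
  UDL 8: wL⁴/(8EI) = 17490/EI
  δ_0 = 57291/EI
Tip deflection under a unit load at B: L³/(3EI) = 507/EI.
Compatibility at B: δ_0 − R_B·δ_{BB} = 0, so R_B = 57291/507 = 113 kN.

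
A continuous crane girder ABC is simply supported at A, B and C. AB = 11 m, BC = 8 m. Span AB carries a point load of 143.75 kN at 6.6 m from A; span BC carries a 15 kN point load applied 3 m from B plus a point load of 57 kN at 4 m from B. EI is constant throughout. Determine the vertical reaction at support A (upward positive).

R_A = 37.37 kN

Insert a hinge at B; M_B is the redundant, and each span becomes simply supported.
Discontinuity in slope at B on the released structure — sum the simple-span end rotations:
  span AB: point load 143.75 at a = 6.6: Pab(L + a)/(6LEI) = 1113/EI
  span BC: point load 15 at a = 3: Pab(L + b)/(6LEI) = 60.94/EI
  span BC: point load 57 at a = 4: Pab(L + b)/(6LEI) = 228/EI
  relative rotation θ_0 = (1113 + 288.9)/EI = 1402/EI
A unit hogging moment at B produces rotation L₁/(3EI) + L₂/(3EI) = 6.333/EI.
Compatibility: M_B·(L₁+L₂)/(3EI) = θ_0, giving M_B = 221.4 kN·m (hogging).
Span AB, ΣM about A with M_B applied at B: R_B^{AB}·11 = 948.8 + 221.4, so R_B^{AB} = 106.4 kN and R_A = 143.8 − 106.4 = 37.37 kN.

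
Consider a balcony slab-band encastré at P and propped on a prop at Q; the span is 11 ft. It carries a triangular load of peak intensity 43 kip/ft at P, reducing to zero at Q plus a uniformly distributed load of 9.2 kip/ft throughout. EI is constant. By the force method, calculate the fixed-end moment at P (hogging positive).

Take the reaction at Q as the redundant and release it; the primary structure is a cantilever fixed at P.
Free-end deflection of the primary structure under the applied loading (downward +):
  triangular load, peak 43 at the fixed end: w₀L⁴/(30EI) = 20985/EI
  UDL 9.2: wL⁴/(8EI) = 16837/EI
  δ_0 = 37823/EI
Tip deflection under a unit load at Q: L³/(3EI) = 443.7/EI.
The prop prevents deflection at Q: R_Q = δ_0/δ_{QQ} = 37823/443.7 = 85.25 kip.
Moment equilibrium about P: M_P = Σ(load moments about P) − R_Q·L = 1424 − 85.25×11 = 486 kip·ft.

M_P = 486 kip·ft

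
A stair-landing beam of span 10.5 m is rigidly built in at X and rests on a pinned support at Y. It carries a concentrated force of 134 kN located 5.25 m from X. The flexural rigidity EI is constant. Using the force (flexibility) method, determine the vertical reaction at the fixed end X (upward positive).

R_X = 92.12 kN

Remove the prop at Y; the released (primary) structure is a cantilever built in at X.
Primary-structure tip deflection at Y by superposition:
  point load 134 at a = 5.25: Pa²(3L − a)/(6EI) = 16159/EI
Tip deflection under a unit load at Y: L³/(3EI) = 385.9/EI.
The prop prevents deflection at Y: R_Y = δ_0/δ_{YY} = 16159/385.9 = 41.88 kN.
Vertical equilibrium: R_X = ΣP − R_Y = 134 − 41.88 = 92.12 kN.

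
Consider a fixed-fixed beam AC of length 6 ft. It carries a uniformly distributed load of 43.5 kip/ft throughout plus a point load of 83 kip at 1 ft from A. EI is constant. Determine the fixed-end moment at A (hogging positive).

M_A = 188.1 kip·ft

Release both end moments; the primary structure is a simply-supported span AC with redundants M_A and M_C.
On the primary (simply-supported) span, the end slopes from the loading are:
  at A: UDL 43.5: wL³/(24EI) = 391.5/EI
  at C: UDL 43.5: wL³/(24EI) = 391.5/EI
  at A: point load 83 at a = 1: Pab(L + b)/(6LEI) = 126.8/EI
  at C: point load 83 at a = 1: Pab(L + a)/(6LEI) = 80.69/EI
  θ_A0 = 518.3/EI,  θ_C0 = 472.2/EI
Flexibility coefficients: a unit moment at one end gives L/(3EI) there and L/(6EI) at the far end, so f₁₁ = f₂₂ = 2/EI and f₁₂ = f₂₁ = 1/EI.
Compatibility — zero rotation at each built-in end:
  2 M_A + 1 M_C = 518.3
  1 M_A + 2 M_C = 472.2
Solving the pair gives M_A = 188.1 kip·ft and M_C = 142 kip·ft (hogging).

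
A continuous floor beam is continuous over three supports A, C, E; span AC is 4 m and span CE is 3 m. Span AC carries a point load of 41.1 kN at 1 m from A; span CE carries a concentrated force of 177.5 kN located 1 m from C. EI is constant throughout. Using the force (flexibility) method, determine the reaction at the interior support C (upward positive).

R_C = 159.7 kN

Release continuity at C by inserting a hinge; the redundant is the internal moment M_C. The primary structure is two simply-supported spans AC and CE.
Rotations at C on the released spans (each span's end-slope, ×1/EI):
  span AC: point load 41.1 at a = 1: Pab(L + a)/(6LEI) = 25.69/EI
  span CE: point load 177.5 at a = 1: Pab(L + b)/(6LEI) = 98.61/EI
  relative rotation θ_0 = (25.69 + 98.61)/EI = 124.3/EI
A unit hogging moment at C produces rotation L₁/(3EI) + L₂/(3EI) = 2.333/EI.
Slope continuity at C: θ_0 = M_C·2.333/EI, so M_C = 124.3/2.333 = 53.27 kN·m (hogging).
Span AC, ΣM about A with M_C applied at C: R_C^{AC}·4 = 41.1 + 53.27, so R_C^{AC} = 23.59 kN and R_A = 41.1 − 23.59 = 17.51 kN.
Span CE, ΣM about E: R_C^{CE}·3 = 355 + 53.27, so R_C^{CE} = 136.1 kN and R_E = 177.5 − 136.1 = 41.41 kN.
R_C = 23.59 + 136.1 = 159.7 kN.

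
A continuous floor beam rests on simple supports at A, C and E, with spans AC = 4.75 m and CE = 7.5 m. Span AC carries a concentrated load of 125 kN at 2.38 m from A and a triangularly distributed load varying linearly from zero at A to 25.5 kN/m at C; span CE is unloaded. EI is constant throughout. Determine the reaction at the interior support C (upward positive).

Insert a hinge at C; M_C is the redundant, and each span becomes simply supported.
Rotations at C on the released spans (each span's end-slope, ×1/EI):
  span AC: point load 125 at a = 2.38: Pab(L + a)/(6LEI) = 176.4/EI
  span AC: triangular load, peak 25.5: w₀L³/(45EI) = 60.73/EI
  relative rotation θ_0 = (237.1 + 0)/EI = 237.1/EI
A unit hogging moment at C produces rotation L₁/(3EI) + L₂/(3EI) = 4.083/EI.
Compatibility: M_C·(L₁+L₂)/(3EI) = θ_0, giving M_C = 58.07 kN·m (hogging).
Span AC, ΣM about A with M_C applied at C: R_C^{AC}·4.75 = 489.3 + 58.07, so R_C^{AC} = 115.2 kN and R_A = 185.6 − 115.2 = 70.33 kN.
Span CE, ΣM about E: R_C^{CE}·7.5 = 0 + 58.07, so R_C^{CE} = 7.743 kN and R_E = 0 − 7.743 = -7.743 kN.
R_C = 115.2 + 7.743 = 123 kN.

R_C = 123 kN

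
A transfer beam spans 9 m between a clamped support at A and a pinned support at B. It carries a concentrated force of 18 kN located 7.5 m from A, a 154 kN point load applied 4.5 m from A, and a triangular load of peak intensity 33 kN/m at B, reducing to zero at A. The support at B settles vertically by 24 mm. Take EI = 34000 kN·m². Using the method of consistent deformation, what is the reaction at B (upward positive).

R_B = 140 kN

Take the reaction at B as the redundant and release it; the primary structure is a cantilever fixed at A.
Downward deflection at the released point B due to the loads:
  point load 18 at a = 7.5: Pa²(3L − a)/(6EI) = 3291/EI
  point load 154 at a = 4.5: Pa²(3L − a)/(6EI) = 11694/EI
  triangular load, peak 33 at the free end: 11w₀L⁴/(120EI) = 19847/EI
  δ_0 = 34832/EI
Tip deflection under a unit load at B: L³/(3EI) = 243/EI.
With EI = 34000 kN·m²: δ_0 = 1.0245 m and δ_{BB} = 0.007147 m/kN.
Compatibility — the beam at B must follow the support down by 0.024 m: δ_0 − R_B·δ_{BB} = 0.024, so R_B = (1.0245 − 0.024)/0.007147 = 140 kN.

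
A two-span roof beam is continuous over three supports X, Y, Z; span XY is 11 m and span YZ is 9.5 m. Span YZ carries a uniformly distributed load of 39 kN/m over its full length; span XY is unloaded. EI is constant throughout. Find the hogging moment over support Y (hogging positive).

Insert a hinge at Y; M_Y is the redundant, and each span becomes simply supported.
Discontinuity in slope at Y on the released structure — sum the simple-span end rotations:
  span YZ: UDL 39: wL³/(24EI) = 1393/EI
  relative rotation θ_0 = (0 + 1393)/EI = 1393/EI
A unit hogging moment at Y produces rotation L₁/(3EI) + L₂/(3EI) = 6.833/EI.
Slope continuity at Y: θ_0 = M_Y·6.833/EI, so M_Y = 1393/6.833 = 203.9 kN·m (hogging).

M_Y = 203.9 kN·m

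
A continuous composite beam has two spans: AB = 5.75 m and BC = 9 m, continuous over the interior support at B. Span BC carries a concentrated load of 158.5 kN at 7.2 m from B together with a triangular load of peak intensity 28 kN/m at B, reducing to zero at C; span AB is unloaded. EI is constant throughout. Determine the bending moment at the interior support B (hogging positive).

M_B = 175.8 kN·m

Take M_B as the redundant. Released structure: two simple spans AB and BC with a hinge at B.
End slopes at the hinge B, treating each span as simply supported:
  span BC: point load 158.5 at a = 7.2: Pab(L + b)/(6LEI) = 410.8/EI
  span BC: triangular load, peak 28: w₀L³/(45EI) = 453.6/EI
  relative rotation θ_0 = (0 + 864.4)/EI = 864.4/EI
A unit hogging moment at B produces rotation L₁/(3EI) + L₂/(3EI) = 4.917/EI.
Slope continuity at B: θ_0 = M_B·4.917/EI, so M_B = 864.4/4.917 = 175.8 kN·m (hogging).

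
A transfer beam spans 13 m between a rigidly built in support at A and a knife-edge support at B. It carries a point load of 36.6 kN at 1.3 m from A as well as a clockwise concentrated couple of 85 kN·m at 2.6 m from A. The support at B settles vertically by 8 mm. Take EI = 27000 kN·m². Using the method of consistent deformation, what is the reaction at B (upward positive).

R_B = 3.767 kN

Choose R_B as the redundant. The primary structure is the cantilever fixed at A.
Deflection at B on the released cantilever, summing each load's contribution:
  point load 36.6 at a = 1.3: Pa²(3L − a)/(6EI) = 388.6/EI
  clockwise couple 85 at a = 2.6: M₀a(2L − a)/(2EI) = 2586/EI
  δ_0 = 2974/EI
Flexibility coefficient — unit upward force at B: δ_{BB} = L³/(3EI) = 732.3/EI.
With EI = 27000 kN·m²: δ_0 = 0.11016 m and δ_{BB} = 0.027123 m/kN.
Compatibility — the beam at B must follow the support down by 0.008 m: δ_0 − R_B·δ_{BB} = 0.008, so R_B = (0.11016 − 0.008)/0.027123 = 3.767 kN.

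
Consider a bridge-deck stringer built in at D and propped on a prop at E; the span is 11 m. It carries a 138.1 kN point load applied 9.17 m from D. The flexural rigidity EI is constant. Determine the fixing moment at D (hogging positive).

Remove the prop at E; the released (primary) structure is a cantilever built in at D.
Free-end deflection of the primary structure under the applied loading (downward +):
  point load 138.1 at a = 9.17: Pa²(3L − a)/(6EI) = 46122/EI
Tip deflection under a unit load at E: L³/(3EI) = 443.7/EI.
The prop prevents deflection at E: R_E = δ_0/δ_{EE} = 46122/443.7 = 104 kN.
Moment equilibrium about D: M_D = Σ(load moments about D) − R_E·L = 1266 − 104×11 = 122.9 kN·m.

M_D = 122.9 kN·m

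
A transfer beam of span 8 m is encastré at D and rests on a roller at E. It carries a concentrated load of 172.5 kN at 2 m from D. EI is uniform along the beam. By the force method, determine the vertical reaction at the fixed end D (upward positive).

Choose R_E as the redundant. The primary structure is the cantilever fixed at D.
Primary-structure tip deflection at E by superposition:
  point load 172.5 at a = 2: Pa²(3L − a)/(6EI) = 2530/EI
Flexibility coefficient — unit upward force at E: δ_{EE} = L³/(3EI) = 170.7/EI.
The prop prevents deflection at E: R_E = δ_0/δ_{EE} = 2530/170.7 = 14.82 kN.
Vertical equilibrium: R_D = ΣP − R_E = 172.5 − 14.82 = 157.7 kN.

R_D = 157.7 kN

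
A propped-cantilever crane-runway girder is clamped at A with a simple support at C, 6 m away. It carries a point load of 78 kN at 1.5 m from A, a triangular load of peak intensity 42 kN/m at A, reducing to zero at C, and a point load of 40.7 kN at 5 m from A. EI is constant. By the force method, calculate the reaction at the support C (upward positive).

R_C = 62.52 kN

Choose R_C as the redundant. The primary structure is the cantilever fixed at A.
Downward deflection at the released point C due to the loads:
  point load 78 at a = 1.5: Pa²(3L − a)/(6EI) = 482.6/EI
  triangular load, peak 42 at the fixed end: w₀L⁴/(30EI) = 1814/EI
  point load 40.7 at a = 5: Pa²(3L − a)/(6EI) = 2205/EI
  δ_0 = 4502/EI
Flexibility coefficient — unit upward force at C: δ_{CC} = L³/(3EI) = 72/EI.
Compatibility at C: δ_0 − R_C·δ_{CC} = 0, so R_C = 4502/72 = 62.52 kN.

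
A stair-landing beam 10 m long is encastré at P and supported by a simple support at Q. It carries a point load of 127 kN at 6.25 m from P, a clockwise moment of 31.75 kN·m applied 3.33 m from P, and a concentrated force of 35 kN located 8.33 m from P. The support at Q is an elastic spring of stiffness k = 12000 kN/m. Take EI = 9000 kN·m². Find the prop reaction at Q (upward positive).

Take the reaction at Q as the redundant and release it; the primary structure is a cantilever fixed at P.
Downward deflection at the released point Q due to the loads:
  point load 127 at a = 6.25: Pa²(3L − a)/(6EI) = 19637/EI
  clockwise couple 31.75 at a = 3.33: M₀a(2L − a)/(2EI) = 881.2/EI
  point load 35 at a = 8.33: Pa²(3L − a)/(6EI) = 8771/EI
  δ_0 = 29290/EI
Flexibility coefficient — unit upward force at Q: δ_{QQ} = L³/(3EI) = 333.3/EI.
With EI = 9000 kN·m²: δ_0 = 3.2544 m and δ_{QQ} = 0.037037 m/kN.
Compatibility — the spring shortens by R_Q/k under the reaction it provides: δ_0 − R_Q·δ_{QQ} = R_Q/k. With 1/k = 0.000083 m/kN, R_Q = δ_0 / (δ_{QQ} + 1/k) = 3.2544 / (0.037037 + 0.000083) = 87.67 kN.

R_Q = 87.67 kN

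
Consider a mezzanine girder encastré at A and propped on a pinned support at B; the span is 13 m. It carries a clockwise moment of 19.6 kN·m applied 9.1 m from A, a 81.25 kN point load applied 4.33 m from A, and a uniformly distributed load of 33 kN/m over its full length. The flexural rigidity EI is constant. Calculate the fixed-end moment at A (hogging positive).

Choose R_B as the redundant. The primary structure is the cantilever fixed at A.
Downward deflection at the released point B due to the loads:
  clockwise couple 19.6 at a = 9.1: M₀a(2L − a)/(2EI) = 1507/EI
  point load 81.25 at a = 4.33: Pa²(3L − a)/(6EI) = 8802/EI
  UDL 33: wL⁴/(8EI) = 117814/EI
  δ_0 = 128124/EI
Tip deflection under a unit load at B: L³/(3EI) = 732.3/EI.
The prop prevents deflection at B: R_B = δ_0/δ_{BB} = 128124/732.3 = 175 kN.
Moment equilibrium about A: M_A = Σ(load moments about A) − R_B·L = 3160 − 175×13 = 885.5 kN·m.

M_A = 885.5 kN·m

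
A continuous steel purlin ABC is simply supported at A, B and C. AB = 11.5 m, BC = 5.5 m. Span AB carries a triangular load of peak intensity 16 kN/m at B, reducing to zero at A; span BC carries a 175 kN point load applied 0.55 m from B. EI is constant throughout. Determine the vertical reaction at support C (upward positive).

R_C = -4.691 kN

Take M_B as the redundant. Released structure: two simple spans AB and BC with a hinge at B.
End slopes at the hinge B, treating each span as simply supported:
  span AB: triangular load, peak 16: w₀L³/(45EI) = 540.8/EI
  span BC: point load 175 at a = 0.55: Pab(L + b)/(6LEI) = 150.9/EI
  relative rotation θ_0 = (540.8 + 150.9)/EI = 691.6/EI
A unit hogging moment at B produces rotation L₁/(3EI) + L₂/(3EI) = 5.667/EI.
Compatibility: M_B·(L₁+L₂)/(3EI) = θ_0, giving M_B = 122.1 kN·m (hogging).
Span BC, ΣM about C: R_B^{BC}·5.5 = 866.2 + 122.1, so R_B^{BC} = 179.7 kN and R_C = 175 − 179.7 = -4.691 kN.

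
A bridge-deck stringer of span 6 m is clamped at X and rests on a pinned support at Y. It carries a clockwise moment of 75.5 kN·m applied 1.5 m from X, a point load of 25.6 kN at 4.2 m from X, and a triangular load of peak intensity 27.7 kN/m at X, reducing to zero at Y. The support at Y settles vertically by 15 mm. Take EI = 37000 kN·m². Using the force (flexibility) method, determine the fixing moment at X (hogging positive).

Remove the prop at Y; the released (primary) structure is a cantilever built in at X.
Downward deflection at the released point Y due to the loads:
  clockwise couple 75.5 at a = 1.5: M₀a(2L − a)/(2EI) = 594.6/EI
  point load 25.6 at a = 4.2: Pa²(3L − a)/(6EI) = 1039/EI
  triangular load, peak 27.7 at the fixed end: w₀L⁴/(30EI) = 1197/EI
  δ_0 = 2830/EI
Flexibility coefficient — unit upward force at Y: δ_{YY} = L³/(3EI) = 72/EI.
With EI = 37000 kN·m²: δ_0 = 0.076482 m and δ_{YY} = 0.001946 m/kN.
Compatibility — the beam at Y must follow the support down by 0.015 m: δ_0 − R_Y·δ_{YY} = 0.015, so R_Y = (0.076482 − 0.015)/0.001946 = 31.6 kN.
Moment equilibrium about X: M_X = Σ(load moments about X) − R_Y·L = 349.2 − 31.6×6 = 159.6 kN·m.

M_X = 159.6 kN·m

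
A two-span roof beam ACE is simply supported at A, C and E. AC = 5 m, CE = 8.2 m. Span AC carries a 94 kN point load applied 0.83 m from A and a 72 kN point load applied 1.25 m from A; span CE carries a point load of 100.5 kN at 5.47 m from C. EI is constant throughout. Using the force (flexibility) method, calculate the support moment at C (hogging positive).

M_C = 106.1 kN·m

Take M_C as the redundant. Released structure: two simple spans AC and CE with a hinge at C.
Rotations at C on the released spans (each span's end-slope, ×1/EI):
  span AC: point load 94 at a = 0.83: Pab(L + a)/(6LEI) = 63.23/EI
  span AC: point load 72 at a = 1.25: Pab(L + a)/(6LEI) = 70.31/EI
  span CE: point load 100.5 at a = 5.47: Pab(L + b)/(6LEI) = 333.4/EI
  relative rotation θ_0 = (133.5 + 333.4)/EI = 466.9/EI
A unit hogging moment at C produces rotation L₁/(3EI) + L₂/(3EI) = 4.4/EI.
Slope continuity at C: θ_0 = M_C·4.4/EI, so M_C = 466.9/4.4 = 106.1 kN·m (hogging).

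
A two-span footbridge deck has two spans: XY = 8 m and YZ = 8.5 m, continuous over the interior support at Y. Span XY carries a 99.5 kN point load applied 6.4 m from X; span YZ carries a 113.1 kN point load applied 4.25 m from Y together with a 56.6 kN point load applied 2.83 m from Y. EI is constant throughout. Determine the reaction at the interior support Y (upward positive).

Insert a hinge at Y; M_Y is the redundant, and each span becomes simply supported.
End slopes at the hinge Y, treating each span as simply supported:
  span XY: point load 99.5 at a = 6.4: Pab(L + a)/(6LEI) = 305.7/EI
  span YZ: point load 113.1 at a = 4.25: Pab(L + b)/(6LEI) = 510.7/EI
  span YZ: point load 56.6 at a = 2.83: Pab(L + b)/(6LEI) = 252.3/EI
  relative rotation θ_0 = (305.7 + 763.1)/EI = 1069/EI
A unit hogging moment at Y produces rotation L₁/(3EI) + L₂/(3EI) = 5.5/EI.
Slope continuity at Y: θ_0 = M_Y·5.5/EI, so M_Y = 1069/5.5 = 194.3 kN·m (hogging).
Span XY, ΣM about X with M_Y applied at Y: R_Y^{XY}·8 = 636.8 + 194.3, so R_Y^{XY} = 103.9 kN and R_X = 99.5 − 103.9 = -4.389 kN.
Span YZ, ΣM about Z: R_Y^{YZ}·8.5 = 801.6 + 194.3, so R_Y^{YZ} = 117.2 kN and R_Z = 169.7 − 117.2 = 52.53 kN.
R_Y = 103.9 + 117.2 = 221.1 kN.

R_Y = 221.1 kN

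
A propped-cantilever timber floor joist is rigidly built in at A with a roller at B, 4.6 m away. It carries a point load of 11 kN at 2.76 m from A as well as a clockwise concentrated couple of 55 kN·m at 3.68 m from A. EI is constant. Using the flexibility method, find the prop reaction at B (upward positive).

R_B = 21.97 kN

Choose R_B as the redundant. The primary structure is the cantilever fixed at A.
Free-end deflection of the primary structure under the applied loading (downward +):
  point load 11 at a = 2.76: Pa²(3L − a)/(6EI) = 154.2/EI
  clockwise couple 55 at a = 3.68: M₀a(2L − a)/(2EI) = 558.6/EI
  δ_0 = 712.8/EI
Tip deflection under a unit load at B: L³/(3EI) = 32.45/EI.
The prop prevents deflection at B: R_B = δ_0/δ_{BB} = 712.8/32.45 = 21.97 kN.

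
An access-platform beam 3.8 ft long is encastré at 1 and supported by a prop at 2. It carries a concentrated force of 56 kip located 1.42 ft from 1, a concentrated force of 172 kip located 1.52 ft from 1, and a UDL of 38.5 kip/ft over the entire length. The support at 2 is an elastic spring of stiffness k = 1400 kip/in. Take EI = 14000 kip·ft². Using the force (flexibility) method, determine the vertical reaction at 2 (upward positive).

Remove the prop at 2; the released (primary) structure is a cantilever built in at 1.
Downward deflection at the released point 2 due to the loads:
  point load 56 at a = 1.42: Pa²(3L − a)/(6EI) = 187.8/EI
  point load 172 at a = 1.52: Pa²(3L − a)/(6EI) = 654.4/EI
  UDL 38.5: wL⁴/(8EI) = 1003/EI
  δ_0 = 1846/EI
Tip deflection under a unit load at 2: L³/(3EI) = 18.29/EI.
With EI = 14000 kip·ft²: δ_0 = 0.13183 ft and δ_{22} = 0.001306 ft/kip.
Compatibility — the spring shortens by R_2/k under the reaction it provides: δ_0 − R_2·δ_{22} = R_2/k. With 1/k = 1/(1400×12) ft/kip = 0.00006 ft/kip, R_2 = δ_0 / (δ_{22} + 1/k) = 0.13183 / (0.001306 + 0.00006) = 96.51 kip.

R_2 = 96.51 kip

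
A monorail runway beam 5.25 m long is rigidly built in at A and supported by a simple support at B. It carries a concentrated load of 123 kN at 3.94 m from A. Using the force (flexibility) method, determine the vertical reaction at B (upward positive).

R_B = 77.92 kN

Remove the prop at B; the released (primary) structure is a cantilever built in at A.
Primary-structure tip deflection at B by superposition:
  point load 123 at a = 3.94: Pa²(3L − a)/(6EI) = 3758/EI
Tip deflection under a unit load at B: L³/(3EI) = 48.23/EI.
Compatibility at B: δ_0 − R_B·δ_{BB} = 0, so R_B = 3758/48.23 = 77.92 kN.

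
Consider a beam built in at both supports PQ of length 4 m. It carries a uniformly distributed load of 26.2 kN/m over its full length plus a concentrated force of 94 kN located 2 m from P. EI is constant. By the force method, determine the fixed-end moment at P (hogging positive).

Take the two fixed-end moments M_P, M_Q as redundants; the released structure is the simple span PQ.
On the primary (simply-supported) span, the end slopes from the loading are:
  at P: UDL 26.2: wL³/(24EI) = 69.87/EI
  at Q: UDL 26.2: wL³/(24EI) = 69.87/EI
  at P: point load 94 at a = 2: Pab(L + b)/(6LEI) = 94/EI
  at Q: point load 94 at a = 2: Pab(L + a)/(6LEI) = 94/EI
  θ_P0 = 163.9/EI,  θ_Q0 = 163.9/EI
Flexibility coefficients: a unit moment at one end gives L/(3EI) there and L/(6EI) at the far end, so f₁₁ = f₂₂ = 1.333/EI and f₁₂ = f₂₁ = 0.6667/EI.
Compatibility — zero rotation at each built-in end:
  1.333 M_P + 0.6667 M_Q = 163.9
  0.6667 M_P + 1.333 M_Q = 163.9
Solving the pair gives M_P = 81.93 kN·m and M_Q = 81.93 kN·m (hogging).

M_P = 81.93 kN·m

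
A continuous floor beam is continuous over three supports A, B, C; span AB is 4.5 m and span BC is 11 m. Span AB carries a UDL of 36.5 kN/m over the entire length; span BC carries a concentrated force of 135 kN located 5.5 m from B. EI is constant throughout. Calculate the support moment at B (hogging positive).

Release continuity at B by inserting a hinge; the redundant is the internal moment M_B. The primary structure is two simply-supported spans AB and BC.
Discontinuity in slope at B on the released structure — sum the simple-span end rotations:
  span AB: UDL 36.5: wL³/(24EI) = 138.6/EI
  span BC: point load 135 at a = 5.5: Pab(L + b)/(6LEI) = 1021/EI
  relative rotation θ_0 = (138.6 + 1021)/EI = 1160/EI
A unit hogging moment at B produces rotation L₁/(3EI) + L₂/(3EI) = 5.167/EI.
Compatibility: M_B·(L₁+L₂)/(3EI) = θ_0, giving M_B = 224.4 kN·m (hogging).

M_B = 224.4 kN·m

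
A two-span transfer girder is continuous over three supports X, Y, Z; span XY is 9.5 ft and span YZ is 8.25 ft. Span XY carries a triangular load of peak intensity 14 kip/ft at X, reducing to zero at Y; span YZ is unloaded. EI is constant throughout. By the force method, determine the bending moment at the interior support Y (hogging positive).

M_Y = 39.45 kip·ft

Release continuity at Y by inserting a hinge; the redundant is the internal moment M_Y. The primary structure is two simply-supported spans XY and YZ.
Rotations at Y on the released spans (each span's end-slope, ×1/EI):
  span XY: triangular load, peak 14: 7w₀L³/(360EI) = 233.4/EI
  relative rotation θ_0 = (233.4 + 0)/EI = 233.4/EI
A unit hogging moment at Y produces rotation L₁/(3EI) + L₂/(3EI) = 5.917/EI.
Slope continuity at Y: θ_0 = M_Y·5.917/EI, so M_Y = 233.4/5.917 = 39.45 kip·ft (hogging).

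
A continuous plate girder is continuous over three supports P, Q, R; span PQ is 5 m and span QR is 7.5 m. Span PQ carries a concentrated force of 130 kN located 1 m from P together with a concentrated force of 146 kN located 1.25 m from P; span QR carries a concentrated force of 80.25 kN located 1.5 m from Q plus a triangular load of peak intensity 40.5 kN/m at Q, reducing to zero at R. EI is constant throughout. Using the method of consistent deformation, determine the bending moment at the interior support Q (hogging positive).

M_Q = 202.3 kN·m

Insert a hinge at Q; M_Q is the redundant, and each span becomes simply supported.
Rotations at Q on the released spans (each span's end-slope, ×1/EI):
  span PQ: point load 130 at a = 1: Pab(L + a)/(6LEI) = 104/EI
  span PQ: point load 146 at a = 1.25: Pab(L + a)/(6LEI) = 142.6/EI
  span QR: point load 80.25 at a = 1.5: Pab(L + b)/(6LEI) = 216.7/EI
  span QR: triangular load, peak 40.5: w₀L³/(45EI) = 379.7/EI
  relative rotation θ_0 = (246.6 + 596.4)/EI = 842.9/EI
A unit hogging moment at Q produces rotation L₁/(3EI) + L₂/(3EI) = 4.167/EI.
Slope continuity at Q: θ_0 = M_Q·4.167/EI, so M_Q = 842.9/4.167 = 202.3 kN·m (hogging).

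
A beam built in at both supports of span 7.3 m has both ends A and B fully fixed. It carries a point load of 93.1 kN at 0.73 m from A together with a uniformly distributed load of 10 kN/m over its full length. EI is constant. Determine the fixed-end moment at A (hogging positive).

M_A = 99.46 kN·m

Take the two fixed-end moments M_A, M_B as redundants; the released structure is the simple span AB.
End rotations of the released simple span under the applied load (×1/EI):
  at A: point load 93.1 at a = 0.73: Pab(L + b)/(6LEI) = 141.4/EI
  at B: point load 93.1 at a = 0.73: Pab(L + a)/(6LEI) = 81.86/EI
  at A: UDL 10: wL³/(24EI) = 162.1/EI
  at B: UDL 10: wL³/(24EI) = 162.1/EI
  θ_A0 = 303.5/EI,  θ_B0 = 244/EI
Flexibility coefficients: a unit moment at one end gives L/(3EI) there and L/(6EI) at the far end, so f₁₁ = f₂₂ = 2.433/EI and f₁₂ = f₂₁ = 1.217/EI.
Compatibility — zero rotation at each built-in end:
  2.433 M_A + 1.217 M_B = 303.5
  1.217 M_A + 2.433 M_B = 244
Solving the pair gives M_A = 99.46 kN·m and M_B = 50.53 kN·m (hogging).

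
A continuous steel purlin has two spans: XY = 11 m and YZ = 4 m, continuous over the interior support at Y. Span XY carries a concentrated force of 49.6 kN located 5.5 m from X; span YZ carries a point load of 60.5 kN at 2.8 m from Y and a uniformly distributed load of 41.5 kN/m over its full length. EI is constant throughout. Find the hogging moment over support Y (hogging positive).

M_Y = 106 kN·m

Release continuity at Y by inserting a hinge; the redundant is the internal moment M_Y. The primary structure is two simply-supported spans XY and YZ.
Discontinuity in slope at Y on the released structure — sum the simple-span end rotations:
  span XY: point load 49.6 at a = 5.5: Pab(L + a)/(6LEI) = 375.1/EI
  span YZ: point load 60.5 at a = 2.8: Pab(L + b)/(6LEI) = 44.04/EI
  span YZ: UDL 41.5: wL³/(24EI) = 110.7/EI
  relative rotation θ_0 = (375.1 + 154.7)/EI = 529.8/EI
A unit hogging moment at Y produces rotation L₁/(3EI) + L₂/(3EI) = 5/EI.
Slope continuity at Y: θ_0 = M_Y·5/EI, so M_Y = 529.8/5 = 106 kN·m (hogging).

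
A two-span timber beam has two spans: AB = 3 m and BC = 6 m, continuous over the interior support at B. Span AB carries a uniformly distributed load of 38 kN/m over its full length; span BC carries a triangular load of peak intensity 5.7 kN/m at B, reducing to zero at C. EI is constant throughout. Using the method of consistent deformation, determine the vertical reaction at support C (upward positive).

R_C = 1.805 kN

Insert a hinge at B; M_B is the redundant, and each span becomes simply supported.
Rotations at B on the released spans (each span's end-slope, ×1/EI):
  span AB: UDL 38: wL³/(24EI) = 42.75/EI
  span BC: triangular load, peak 5.7: w₀L³/(45EI) = 27.36/EI
  relative rotation θ_0 = (42.75 + 27.36)/EI = 70.11/EI
A unit hogging moment at B produces rotation L₁/(3EI) + L₂/(3EI) = 3/EI.
Slope continuity at B: θ_0 = M_B·3/EI, so M_B = 70.11/3 = 23.37 kN·m (hogging).
Span BC, ΣM about C: R_B^{BC}·6 = 68.4 + 23.37, so R_B^{BC} = 15.29 kN and R_C = 17.1 − 15.29 = 1.805 kN.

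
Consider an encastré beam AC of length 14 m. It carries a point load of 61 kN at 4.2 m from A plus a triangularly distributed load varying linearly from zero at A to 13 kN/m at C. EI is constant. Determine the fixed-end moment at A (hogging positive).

Take the two fixed-end moments M_A, M_C as redundants; the released structure is the simple span AC.
On the primary (simply-supported) span, the end slopes from the loading are:
  at A: point load 61 at a = 4.2: Pab(L + b)/(6LEI) = 711.4/EI
  at C: point load 61 at a = 4.2: Pab(L + a)/(6LEI) = 544/EI
  at A: triangular load, peak 13: 7w₀L³/(360EI) = 693.6/EI
  at C: triangular load, peak 13: w₀L³/(45EI) = 792.7/EI
  θ_A0 = 1405/EI,  θ_C0 = 1337/EI
Flexibility coefficients: a unit moment at one end gives L/(3EI) there and L/(6EI) at the far end, so f₁₁ = f₂₂ = 4.667/EI and f₁₂ = f₂₁ = 2.333/EI.
Compatibility — zero rotation at each built-in end:
  4.667 M_A + 2.333 M_C = 1405
  2.333 M_A + 4.667 M_C = 1337
Solving the pair gives M_A = 210.5 kN·m and M_C = 181.2 kN·m (hogging).

M_A = 210.5 kN·m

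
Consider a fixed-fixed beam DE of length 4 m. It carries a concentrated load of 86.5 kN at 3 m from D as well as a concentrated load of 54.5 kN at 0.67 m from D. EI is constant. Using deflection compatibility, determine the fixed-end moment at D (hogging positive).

Release both end moments; the primary structure is a simply-supported span DE with redundants M_D and M_E.
End rotations of the released simple span under the applied load (×1/EI):
  at D: point load 86.5 at a = 3: Pab(L + b)/(6LEI) = 54.06/EI
  at E: point load 86.5 at a = 3: Pab(L + a)/(6LEI) = 75.69/EI
  at D: point load 54.5 at a = 0.67: Pab(L + b)/(6LEI) = 37.14/EI
  at E: point load 54.5 at a = 0.67: Pab(L + a)/(6LEI) = 23.66/EI
  θ_D0 = 91.2/EI,  θ_E0 = 99.35/EI
Flexibility coefficients: a unit moment at one end gives L/(3EI) there and L/(6EI) at the far end, so f₁₁ = f₂₂ = 1.333/EI and f₁₂ = f₂₁ = 0.6667/EI.
Compatibility — zero rotation at each built-in end:
  1.333 M_D + 0.6667 M_E = 91.2
  0.6667 M_D + 1.333 M_E = 99.35
Solving the pair gives M_D = 41.53 kN·m and M_E = 53.75 kN·m (hogging).

M_D = 41.53 kN·m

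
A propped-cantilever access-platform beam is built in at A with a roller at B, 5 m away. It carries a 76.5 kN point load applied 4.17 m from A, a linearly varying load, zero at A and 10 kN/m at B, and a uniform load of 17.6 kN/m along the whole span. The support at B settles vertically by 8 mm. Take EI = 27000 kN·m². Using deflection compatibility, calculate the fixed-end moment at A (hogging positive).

M_A = 126.4 kN·m

Remove the prop at B; the released (primary) structure is a cantilever built in at A.
Deflection at B on the released cantilever, summing each load's contribution:
  point load 76.5 at a = 4.17: Pa²(3L − a)/(6EI) = 2401/EI
  triangular load, peak 10 at the free end: 11w₀L⁴/(120EI) = 572.9/EI
  UDL 17.6: wL⁴/(8EI) = 1375/EI
  δ_0 = 4349/EI
Flexibility coefficient — unit upward force at B: δ_{BB} = L³/(3EI) = 41.67/EI.
With EI = 27000 kN·m²: δ_0 = 0.16107 m and δ_{BB} = 0.001543 m/kN.
Compatibility — the beam at B must follow the support down by 0.008 m: δ_0 − R_B·δ_{BB} = 0.008, so R_B = (0.16107 − 0.008)/0.001543 = 99.19 kN.
Moment equilibrium about A: M_A = Σ(load moments about A) − R_B·L = 622.3 − 99.19×5 = 126.4 kN·m.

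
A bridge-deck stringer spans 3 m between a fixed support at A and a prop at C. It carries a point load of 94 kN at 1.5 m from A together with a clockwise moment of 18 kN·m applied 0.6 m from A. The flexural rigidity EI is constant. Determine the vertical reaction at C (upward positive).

R_C = 32.62 kN

Remove the prop at C; the released (primary) structure is a cantilever built in at A.
Free-end deflection of the primary structure under the applied loading (downward +):
  point load 94 at a = 1.5: Pa²(3L − a)/(6EI) = 264.4/EI
  clockwise couple 18 at a = 0.6: M₀a(2L − a)/(2EI) = 29.16/EI
  δ_0 = 293.5/EI
Flexibility coefficient — unit upward force at C: δ_{CC} = L³/(3EI) = 9/EI.
The prop prevents deflection at C: R_C = δ_0/δ_{CC} = 293.5/9 = 32.62 kN.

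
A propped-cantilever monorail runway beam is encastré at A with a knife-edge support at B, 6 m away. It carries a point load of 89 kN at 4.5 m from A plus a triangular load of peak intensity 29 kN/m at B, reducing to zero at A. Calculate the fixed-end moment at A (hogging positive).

M_A = 123.5 kN·m

Take the reaction at B as the redundant and release it; the primary structure is a cantilever fixed at A.
Downward deflection at the released point B due to the loads:
  point load 89 at a = 4.5: Pa²(3L − a)/(6EI) = 4055/EI
  triangular load, peak 29 at the free end: 11w₀L⁴/(120EI) = 3445/EI
  δ_0 = 7500/EI
Flexibility coefficient — unit upward force at B: δ_{BB} = L³/(3EI) = 72/EI.
The prop prevents deflection at B: R_B = δ_0/δ_{BB} = 7500/72 = 104.2 kN.
Moment equilibrium about A: M_A = Σ(load moments about A) − R_B·L = 748.5 − 104.2×6 = 123.5 kN·m.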